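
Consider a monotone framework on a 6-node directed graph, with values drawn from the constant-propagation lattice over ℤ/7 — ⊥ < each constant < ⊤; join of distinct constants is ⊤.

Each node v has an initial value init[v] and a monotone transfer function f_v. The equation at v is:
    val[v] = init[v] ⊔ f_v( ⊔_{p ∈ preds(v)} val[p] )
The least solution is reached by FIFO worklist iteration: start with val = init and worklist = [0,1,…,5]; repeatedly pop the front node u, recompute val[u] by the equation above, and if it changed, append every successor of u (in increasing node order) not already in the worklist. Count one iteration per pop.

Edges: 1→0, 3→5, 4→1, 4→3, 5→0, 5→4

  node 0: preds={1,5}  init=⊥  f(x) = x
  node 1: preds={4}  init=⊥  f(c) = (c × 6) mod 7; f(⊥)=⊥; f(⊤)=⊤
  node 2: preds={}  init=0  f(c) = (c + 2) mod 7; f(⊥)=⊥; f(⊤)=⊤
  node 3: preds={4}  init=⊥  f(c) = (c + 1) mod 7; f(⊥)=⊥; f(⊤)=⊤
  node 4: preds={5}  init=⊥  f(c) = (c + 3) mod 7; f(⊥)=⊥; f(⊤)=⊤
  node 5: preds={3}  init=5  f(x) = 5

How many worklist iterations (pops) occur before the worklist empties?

10

Trace (10 dequeues):
  [1] u=0 | in 5 | out 5 | prev ⊥ | push {}
  [2] u=1 | in ⊥ | out ⊥ | ==
  [3] u=2 | in ⊥ | out 0 | ==
  [4] u=3 | in ⊥ | out ⊥ | ==
  [5] u=4 | in 5 | out 1 | prev ⊥ | push {1,3}
  [6] u=5 | in ⊥ | out 5 | ==
  [7] u=1 | in 1 | out 6 | prev ⊥ | push {0}
  [8] u=3 | in 1 | out 2 | prev ⊥ | push {5}
  [9] u=0 | in ⊤ | out ⊤ | prev 5 | push {}
  [10] u=5 | in 2 | out 5 | ==

Converged values:
  [0] ⊤
  [1] 6
  [2] 0
  [3] 2
  [4] 1
  [5] 5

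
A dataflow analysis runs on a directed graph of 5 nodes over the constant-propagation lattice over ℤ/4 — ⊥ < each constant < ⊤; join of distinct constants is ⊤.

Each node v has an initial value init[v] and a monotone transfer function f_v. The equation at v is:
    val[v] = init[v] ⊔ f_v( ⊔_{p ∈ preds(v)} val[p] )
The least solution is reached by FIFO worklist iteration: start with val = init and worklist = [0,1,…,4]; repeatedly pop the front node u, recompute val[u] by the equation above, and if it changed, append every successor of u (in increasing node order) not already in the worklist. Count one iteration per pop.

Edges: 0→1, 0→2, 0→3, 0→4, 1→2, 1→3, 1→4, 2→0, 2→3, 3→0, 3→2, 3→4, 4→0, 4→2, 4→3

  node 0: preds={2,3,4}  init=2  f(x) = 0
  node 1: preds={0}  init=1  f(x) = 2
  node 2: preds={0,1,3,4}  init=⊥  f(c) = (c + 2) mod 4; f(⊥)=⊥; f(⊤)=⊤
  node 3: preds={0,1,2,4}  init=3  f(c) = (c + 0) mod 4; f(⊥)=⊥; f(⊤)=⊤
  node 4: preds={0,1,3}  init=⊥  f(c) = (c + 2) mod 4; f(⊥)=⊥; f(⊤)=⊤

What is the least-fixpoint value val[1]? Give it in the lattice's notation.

Iteration log — 8 steps:
  step 1. node 0  ⊔preds=3  new=⊤  old=2  +wl: 
  step 2. node 1  ⊔preds=⊤  new=⊤  old=1  +wl: 
  step 3. node 2  ⊔preds=⊤  new=⊤  old=⊥  +wl: 0
  step 4. node 3  ⊔preds=⊤  new=⊤  old=3  +wl: 2
  step 5. node 4  ⊔preds=⊤  new=⊤  old=⊥  +wl: 3
  step 6. node 0  ⊔preds=⊤  new=⊤  stable
  step 7. node 2  ⊔preds=⊤  new=⊤  stable
  step 8. node 3  ⊔preds=⊤  new=⊤  stable

Least fixpoint reached:
  node 0: ⊤
  node 1: ⊤
  node 2: ⊤
  node 3: ⊤
  node 4: ⊤

⊤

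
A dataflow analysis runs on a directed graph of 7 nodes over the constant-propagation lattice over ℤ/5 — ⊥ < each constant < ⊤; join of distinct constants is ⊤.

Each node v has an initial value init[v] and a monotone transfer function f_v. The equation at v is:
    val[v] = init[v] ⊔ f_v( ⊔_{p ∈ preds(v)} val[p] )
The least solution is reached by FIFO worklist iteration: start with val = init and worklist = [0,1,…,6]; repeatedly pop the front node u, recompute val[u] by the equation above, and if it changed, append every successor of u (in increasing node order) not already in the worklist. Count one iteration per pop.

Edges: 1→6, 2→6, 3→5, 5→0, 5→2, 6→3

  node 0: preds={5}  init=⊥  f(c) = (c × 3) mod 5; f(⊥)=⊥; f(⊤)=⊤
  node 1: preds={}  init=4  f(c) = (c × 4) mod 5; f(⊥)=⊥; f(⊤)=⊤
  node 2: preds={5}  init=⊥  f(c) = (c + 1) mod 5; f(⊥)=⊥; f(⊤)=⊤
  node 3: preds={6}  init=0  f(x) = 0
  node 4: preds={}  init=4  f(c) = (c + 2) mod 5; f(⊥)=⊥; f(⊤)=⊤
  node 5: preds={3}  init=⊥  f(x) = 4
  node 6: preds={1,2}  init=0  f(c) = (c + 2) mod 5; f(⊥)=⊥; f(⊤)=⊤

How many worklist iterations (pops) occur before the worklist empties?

Worklist (11 pops):
  #1 pop 0: in=⊥ → ⊥ (no change)
  #2 pop 1: in=⊥ → 4 (no change)
  #3 pop 2: in=⊥ → ⊥ (no change)
  #4 pop 3: in=0 → 0 (no change)
  #5 pop 4: in=⊥ → 4 (no change)
  #6 pop 5: in=0 → 4 (was ⊥); enqueue [0,2]
  #7 pop 6: in=4 → ⊤ (was 0); enqueue [3]
  #8 pop 0: in=4 → 2 (was ⊥); enqueue []
  #9 pop 2: in=4 → 0 (was ⊥); enqueue [6]
  #10 pop 3: in=⊤ → 0 (no change)
  #11 pop 6: in=⊤ → ⊤ (no change)

Fixpoint:
  val[0] = 2
  val[1] = 4
  val[2] = 0
  val[3] = 0
  val[4] = 4
  val[5] = 4
  val[6] = ⊤

11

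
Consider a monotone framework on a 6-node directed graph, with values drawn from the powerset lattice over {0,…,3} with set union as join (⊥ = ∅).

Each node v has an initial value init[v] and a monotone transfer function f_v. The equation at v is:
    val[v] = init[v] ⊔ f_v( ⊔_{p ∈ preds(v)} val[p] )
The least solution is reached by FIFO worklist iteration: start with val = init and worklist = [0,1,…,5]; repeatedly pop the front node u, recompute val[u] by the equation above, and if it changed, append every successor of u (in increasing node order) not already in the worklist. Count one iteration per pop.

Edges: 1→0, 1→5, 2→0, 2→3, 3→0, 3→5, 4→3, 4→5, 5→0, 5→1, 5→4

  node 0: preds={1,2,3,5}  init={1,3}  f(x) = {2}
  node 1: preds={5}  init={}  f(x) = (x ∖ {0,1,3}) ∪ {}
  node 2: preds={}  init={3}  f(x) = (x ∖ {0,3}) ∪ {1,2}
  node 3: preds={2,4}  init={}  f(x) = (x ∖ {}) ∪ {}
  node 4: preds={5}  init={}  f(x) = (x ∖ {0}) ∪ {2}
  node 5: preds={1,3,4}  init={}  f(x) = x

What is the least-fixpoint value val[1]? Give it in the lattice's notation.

{2}

Iteration log — 13 steps:
  step 1. node 0  ⊔preds={3}  new={1,2,3}  old={1,3}  +wl: 
  step 2. node 1  ⊔preds={}  new={}  stable
  step 3. node 2  ⊔preds={}  new={1,2,3}  old={3}  +wl: 0
  step 4. node 3  ⊔preds={1,2,3}  new={1,2,3}  old={}  +wl: 
  step 5. node 4  ⊔preds={}  new={2}  old={}  +wl: 3
  step 6. node 5  ⊔preds={1,2,3}  new={1,2,3}  old={}  +wl: 1,4
  step 7. node 0  ⊔preds={1,2,3}  new={1,2,3}  stable
  step 8. node 3  ⊔preds={1,2,3}  new={1,2,3}  stable
  step 9. node 1  ⊔preds={1,2,3}  new={2}  old={}  +wl: 0,5
  step 10. node 4  ⊔preds={1,2,3}  new={1,2,3}  old={2}  +wl: 3
  step 11. node 0  ⊔preds={1,2,3}  new={1,2,3}  stable
  step 12. node 5  ⊔preds={1,2,3}  new={1,2,3}  stable
  step 13. node 3  ⊔preds={1,2,3}  new={1,2,3}  stable

Least fixpoint reached:
  node 0: {1,2,3}
  node 1: {2}
  node 2: {1,2,3}
  node 3: {1,2,3}
  node 4: {1,2,3}
  node 5: {1,2,3}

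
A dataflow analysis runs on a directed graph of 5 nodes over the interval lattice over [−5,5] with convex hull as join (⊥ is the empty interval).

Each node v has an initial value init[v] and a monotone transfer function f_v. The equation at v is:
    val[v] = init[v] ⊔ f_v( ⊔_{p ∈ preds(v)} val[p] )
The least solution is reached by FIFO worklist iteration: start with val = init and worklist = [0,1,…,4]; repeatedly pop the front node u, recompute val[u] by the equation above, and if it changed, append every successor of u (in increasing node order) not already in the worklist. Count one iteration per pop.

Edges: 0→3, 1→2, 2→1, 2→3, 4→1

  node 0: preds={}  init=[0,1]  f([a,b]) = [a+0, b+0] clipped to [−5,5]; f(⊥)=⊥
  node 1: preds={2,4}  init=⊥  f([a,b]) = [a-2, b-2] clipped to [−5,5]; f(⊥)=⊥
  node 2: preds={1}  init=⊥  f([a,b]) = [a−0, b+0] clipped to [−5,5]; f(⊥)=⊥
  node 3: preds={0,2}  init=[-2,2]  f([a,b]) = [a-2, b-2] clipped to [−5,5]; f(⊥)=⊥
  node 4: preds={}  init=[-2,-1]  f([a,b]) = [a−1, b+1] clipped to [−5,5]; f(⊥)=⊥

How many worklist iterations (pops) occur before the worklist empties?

9

Worklist (9 pops):
  #1 pop 0: in=⊥ → [0,1] (no change)
  #2 pop 1: in=[-2,-1] → [-4,-3] (was ⊥); enqueue []
  #3 pop 2: in=[-4,-3] → [-4,-3] (was ⊥); enqueue [1]
  #4 pop 3: in=[-4,1] → [-5,2] (was [-2,2]); enqueue []
  #5 pop 4: in=⊥ → [-2,-1] (no change)
  #6 pop 1: in=[-4,-1] → [-5,-3] (was [-4,-3]); enqueue [2]
  #7 pop 2: in=[-5,-3] → [-5,-3] (was [-4,-3]); enqueue [1,3]
  #8 pop 1: in=[-5,-1] → [-5,-3] (no change)
  #9 pop 3: in=[-5,1] → [-5,2] (no change)

Fixpoint:
  val[0] = [0,1]
  val[1] = [-5,-3]
  val[2] = [-5,-3]
  val[3] = [-5,2]
  val[4] = [-2,-1]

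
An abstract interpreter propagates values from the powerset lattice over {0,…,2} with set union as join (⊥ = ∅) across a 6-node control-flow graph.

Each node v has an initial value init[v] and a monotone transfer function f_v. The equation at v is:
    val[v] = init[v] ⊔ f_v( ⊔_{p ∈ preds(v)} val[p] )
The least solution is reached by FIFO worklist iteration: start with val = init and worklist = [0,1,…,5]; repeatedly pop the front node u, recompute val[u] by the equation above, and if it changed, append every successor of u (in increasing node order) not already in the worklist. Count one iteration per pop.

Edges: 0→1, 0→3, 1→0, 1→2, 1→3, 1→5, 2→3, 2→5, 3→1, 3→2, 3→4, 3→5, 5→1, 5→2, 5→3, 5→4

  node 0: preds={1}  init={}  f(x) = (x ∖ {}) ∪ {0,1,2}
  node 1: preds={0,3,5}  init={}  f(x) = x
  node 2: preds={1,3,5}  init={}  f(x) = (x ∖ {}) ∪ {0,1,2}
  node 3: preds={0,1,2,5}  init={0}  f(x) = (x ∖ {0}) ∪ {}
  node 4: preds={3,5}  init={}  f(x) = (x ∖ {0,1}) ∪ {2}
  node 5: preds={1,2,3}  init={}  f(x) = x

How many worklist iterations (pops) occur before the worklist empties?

11

Trace (11 dequeues):
  [1] u=0 | in {} | out {0,1,2} | prev {} | push {}
  [2] u=1 | in {0,1,2} | out {0,1,2} | prev {} | push {0}
  [3] u=2 | in {0,1,2} | out {0,1,2} | prev {} | push {}
  [4] u=3 | in {0,1,2} | out {0,1,2} | prev {0} | push {1,2}
  [5] u=4 | in {0,1,2} | out {2} | prev {} | push {}
  [6] u=5 | in {0,1,2} | out {0,1,2} | prev {} | push {3,4}
  [7] u=0 | in {0,1,2} | out {0,1,2} | ==
  [8] u=1 | in {0,1,2} | out {0,1,2} | ==
  [9] u=2 | in {0,1,2} | out {0,1,2} | ==
  [10] u=3 | in {0,1,2} | out {0,1,2} | ==
  [11] u=4 | in {0,1,2} | out {2} | ==

Converged values:
  [0] {0,1,2}
  [1] {0,1,2}
  [2] {0,1,2}
  [3] {0,1,2}
  [4] {2}
  [5] {0,1,2}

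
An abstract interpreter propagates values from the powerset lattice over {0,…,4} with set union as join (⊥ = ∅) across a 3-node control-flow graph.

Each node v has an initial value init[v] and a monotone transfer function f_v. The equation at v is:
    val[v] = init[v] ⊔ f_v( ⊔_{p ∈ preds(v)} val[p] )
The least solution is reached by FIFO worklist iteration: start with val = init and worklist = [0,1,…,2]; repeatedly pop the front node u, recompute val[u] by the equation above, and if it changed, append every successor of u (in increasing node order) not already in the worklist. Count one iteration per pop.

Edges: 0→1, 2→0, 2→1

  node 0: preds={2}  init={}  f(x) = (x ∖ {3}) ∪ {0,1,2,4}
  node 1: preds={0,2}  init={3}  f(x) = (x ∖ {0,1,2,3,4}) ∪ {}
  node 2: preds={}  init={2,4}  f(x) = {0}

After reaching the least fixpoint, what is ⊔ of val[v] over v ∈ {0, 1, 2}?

Trace (5 dequeues):
  [1] u=0 | in {2,4} | out {0,1,2,4} | prev {} | push {}
  [2] u=1 | in {0,1,2,4} | out {3} | ==
  [3] u=2 | in {} | out {0,2,4} | prev {2,4} | push {0,1}
  [4] u=0 | in {0,2,4} | out {0,1,2,4} | ==
  [5] u=1 | in {0,1,2,4} | out {3} | ==

Converged values:
  [0] {0,1,2,4}
  [1] {3}
  [2] {0,2,4}

{0,1,2,3,4}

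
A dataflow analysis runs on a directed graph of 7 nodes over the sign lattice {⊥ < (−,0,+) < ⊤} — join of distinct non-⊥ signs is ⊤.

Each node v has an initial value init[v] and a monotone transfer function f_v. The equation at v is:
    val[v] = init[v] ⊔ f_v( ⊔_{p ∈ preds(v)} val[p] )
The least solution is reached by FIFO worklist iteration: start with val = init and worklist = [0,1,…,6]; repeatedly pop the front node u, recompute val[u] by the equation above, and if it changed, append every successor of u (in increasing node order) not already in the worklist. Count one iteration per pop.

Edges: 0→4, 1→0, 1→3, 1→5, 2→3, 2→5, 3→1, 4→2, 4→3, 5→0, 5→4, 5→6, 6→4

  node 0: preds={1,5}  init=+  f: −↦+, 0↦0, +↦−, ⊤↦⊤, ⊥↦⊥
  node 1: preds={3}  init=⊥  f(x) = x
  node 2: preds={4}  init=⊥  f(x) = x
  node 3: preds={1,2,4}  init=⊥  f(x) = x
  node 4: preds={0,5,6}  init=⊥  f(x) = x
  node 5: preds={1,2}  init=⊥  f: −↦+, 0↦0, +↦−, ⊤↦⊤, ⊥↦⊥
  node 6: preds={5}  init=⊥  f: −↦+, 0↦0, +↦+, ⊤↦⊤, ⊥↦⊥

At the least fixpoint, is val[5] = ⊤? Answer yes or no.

yes

Trace (25 dequeues):
  [1] u=0 | in ⊥ | out + | ==
  [2] u=1 | in ⊥ | out ⊥ | ==
  [3] u=2 | in ⊥ | out ⊥ | ==
  [4] u=3 | in ⊥ | out ⊥ | ==
  [5] u=4 | in + | out + | prev ⊥ | push {2,3}
  [6] u=5 | in ⊥ | out ⊥ | ==
  [7] u=6 | in ⊥ | out ⊥ | ==
  [8] u=2 | in + | out + | prev ⊥ | push {5}
  [9] u=3 | in + | out + | prev ⊥ | push {1}
  [10] u=5 | in + | out − | prev ⊥ | push {0,4,6}
  [11] u=1 | in + | out + | prev ⊥ | push {3,5}
  [12] u=0 | in ⊤ | out ⊤ | prev + | push {}
  [13] u=4 | in ⊤ | out ⊤ | prev + | push {2}
  [14] u=6 | in − | out + | prev ⊥ | push {4}
  [15] u=3 | in ⊤ | out ⊤ | prev + | push {1}
  [16] u=5 | in + | out − | ==
  [17] u=2 | in ⊤ | out ⊤ | prev + | push {3,5}
  [18] u=4 | in ⊤ | out ⊤ | ==
  [19] u=1 | in ⊤ | out ⊤ | prev + | push {0}
  [20] u=3 | in ⊤ | out ⊤ | ==
  [21] u=5 | in ⊤ | out ⊤ | prev − | push {4,6}
  [22] u=0 | in ⊤ | out ⊤ | ==
  [23] u=4 | in ⊤ | out ⊤ | ==
  [24] u=6 | in ⊤ | out ⊤ | prev + | push {4}
  [25] u=4 | in ⊤ | out ⊤ | ==

Converged values:
  [0] ⊤
  [1] ⊤
  [2] ⊤
  [3] ⊤
  [4] ⊤
  [5] ⊤
  [6] ⊤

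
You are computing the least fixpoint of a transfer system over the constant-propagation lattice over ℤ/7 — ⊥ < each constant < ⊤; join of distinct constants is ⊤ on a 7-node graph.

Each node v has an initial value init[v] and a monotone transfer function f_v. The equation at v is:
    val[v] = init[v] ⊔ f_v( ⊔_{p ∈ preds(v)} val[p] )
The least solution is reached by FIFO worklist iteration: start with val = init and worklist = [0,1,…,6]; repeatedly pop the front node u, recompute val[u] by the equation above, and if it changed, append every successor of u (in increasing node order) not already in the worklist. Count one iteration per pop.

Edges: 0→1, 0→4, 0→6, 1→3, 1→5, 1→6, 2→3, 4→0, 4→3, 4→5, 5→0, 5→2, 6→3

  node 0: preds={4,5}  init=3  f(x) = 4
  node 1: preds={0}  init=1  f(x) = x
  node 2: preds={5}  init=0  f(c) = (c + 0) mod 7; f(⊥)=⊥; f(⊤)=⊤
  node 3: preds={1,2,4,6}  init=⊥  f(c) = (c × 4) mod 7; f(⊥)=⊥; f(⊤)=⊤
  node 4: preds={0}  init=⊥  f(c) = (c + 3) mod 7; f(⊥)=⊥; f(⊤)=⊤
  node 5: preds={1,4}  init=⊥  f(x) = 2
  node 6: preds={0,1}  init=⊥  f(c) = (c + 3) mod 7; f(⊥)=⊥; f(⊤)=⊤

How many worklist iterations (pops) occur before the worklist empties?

Trace (11 dequeues):
  [1] u=0 | in ⊥ | out ⊤ | prev 3 | push {}
  [2] u=1 | in ⊤ | out ⊤ | prev 1 | push {}
  [3] u=2 | in ⊥ | out 0 | ==
  [4] u=3 | in ⊤ | out ⊤ | prev ⊥ | push {}
  [5] u=4 | in ⊤ | out ⊤ | prev ⊥ | push {0,3}
  [6] u=5 | in ⊤ | out 2 | prev ⊥ | push {2}
  [7] u=6 | in ⊤ | out ⊤ | prev ⊥ | push {}
  [8] u=0 | in ⊤ | out ⊤ | ==
  [9] u=3 | in ⊤ | out ⊤ | ==
  [10] u=2 | in 2 | out ⊤ | prev 0 | push {3}
  [11] u=3 | in ⊤ | out ⊤ | ==

Converged values:
  [0] ⊤
  [1] ⊤
  [2] ⊤
  [3] ⊤
  [4] ⊤
  [5] 2
  [6] ⊤

11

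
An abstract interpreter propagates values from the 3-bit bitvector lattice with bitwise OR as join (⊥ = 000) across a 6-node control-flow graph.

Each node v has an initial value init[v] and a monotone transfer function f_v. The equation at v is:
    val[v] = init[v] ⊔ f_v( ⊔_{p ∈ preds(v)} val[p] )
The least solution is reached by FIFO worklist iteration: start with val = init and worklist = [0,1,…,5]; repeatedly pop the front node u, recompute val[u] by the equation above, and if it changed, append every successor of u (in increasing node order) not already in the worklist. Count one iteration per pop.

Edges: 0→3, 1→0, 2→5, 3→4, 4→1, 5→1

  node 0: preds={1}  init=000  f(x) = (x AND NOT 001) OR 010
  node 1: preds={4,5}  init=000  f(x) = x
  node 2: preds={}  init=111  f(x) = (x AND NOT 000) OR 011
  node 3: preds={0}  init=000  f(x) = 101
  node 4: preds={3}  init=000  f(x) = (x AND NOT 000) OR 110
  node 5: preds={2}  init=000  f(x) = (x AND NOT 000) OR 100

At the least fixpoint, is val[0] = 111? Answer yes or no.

Worklist (9 pops):
  #1 pop 0: in=000 → 010 (was 000); enqueue []
  #2 pop 1: in=000 → 000 (no change)
  #3 pop 2: in=000 → 111 (no change)
  #4 pop 3: in=010 → 101 (was 000); enqueue []
  #5 pop 4: in=101 → 111 (was 000); enqueue [1]
  #6 pop 5: in=111 → 111 (was 000); enqueue []
  #7 pop 1: in=111 → 111 (was 000); enqueue [0]
  #8 pop 0: in=111 → 110 (was 010); enqueue [3]
  #9 pop 3: in=110 → 101 (no change)

Fixpoint:
  val[0] = 110
  val[1] = 111
  val[2] = 111
  val[3] = 101
  val[4] = 111
  val[5] = 111

no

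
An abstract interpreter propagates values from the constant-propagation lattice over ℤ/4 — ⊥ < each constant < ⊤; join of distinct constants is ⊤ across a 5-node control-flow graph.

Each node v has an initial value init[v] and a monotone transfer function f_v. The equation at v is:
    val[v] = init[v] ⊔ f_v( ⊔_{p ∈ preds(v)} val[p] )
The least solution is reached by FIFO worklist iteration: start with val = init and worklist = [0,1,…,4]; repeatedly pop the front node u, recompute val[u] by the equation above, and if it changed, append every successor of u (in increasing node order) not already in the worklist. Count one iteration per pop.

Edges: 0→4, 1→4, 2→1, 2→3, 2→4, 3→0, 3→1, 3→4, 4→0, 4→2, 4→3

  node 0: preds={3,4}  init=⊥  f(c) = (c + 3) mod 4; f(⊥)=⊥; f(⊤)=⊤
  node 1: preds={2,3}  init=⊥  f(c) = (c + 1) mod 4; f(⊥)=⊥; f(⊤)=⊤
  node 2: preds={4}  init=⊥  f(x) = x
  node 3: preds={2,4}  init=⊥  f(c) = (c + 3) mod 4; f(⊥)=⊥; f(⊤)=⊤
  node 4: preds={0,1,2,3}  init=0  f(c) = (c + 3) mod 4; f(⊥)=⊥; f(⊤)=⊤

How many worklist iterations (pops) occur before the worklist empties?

Worklist (12 pops):
  #1 pop 0: in=0 → 3 (was ⊥); enqueue []
  #2 pop 1: in=⊥ → ⊥ (no change)
  #3 pop 2: in=0 → 0 (was ⊥); enqueue [1]
  #4 pop 3: in=0 → 3 (was ⊥); enqueue [0]
  #5 pop 4: in=⊤ → ⊤ (was 0); enqueue [2,3]
  #6 pop 1: in=⊤ → ⊤ (was ⊥); enqueue [4]
  #7 pop 0: in=⊤ → ⊤ (was 3); enqueue []
  #8 pop 2: in=⊤ → ⊤ (was 0); enqueue [1]
  #9 pop 3: in=⊤ → ⊤ (was 3); enqueue [0]
  #10 pop 4: in=⊤ → ⊤ (no change)
  #11 pop 1: in=⊤ → ⊤ (no change)
  #12 pop 0: in=⊤ → ⊤ (no change)

Fixpoint:
  val[0] = ⊤
  val[1] = ⊤
  val[2] = ⊤
  val[3] = ⊤
  val[4] = ⊤

12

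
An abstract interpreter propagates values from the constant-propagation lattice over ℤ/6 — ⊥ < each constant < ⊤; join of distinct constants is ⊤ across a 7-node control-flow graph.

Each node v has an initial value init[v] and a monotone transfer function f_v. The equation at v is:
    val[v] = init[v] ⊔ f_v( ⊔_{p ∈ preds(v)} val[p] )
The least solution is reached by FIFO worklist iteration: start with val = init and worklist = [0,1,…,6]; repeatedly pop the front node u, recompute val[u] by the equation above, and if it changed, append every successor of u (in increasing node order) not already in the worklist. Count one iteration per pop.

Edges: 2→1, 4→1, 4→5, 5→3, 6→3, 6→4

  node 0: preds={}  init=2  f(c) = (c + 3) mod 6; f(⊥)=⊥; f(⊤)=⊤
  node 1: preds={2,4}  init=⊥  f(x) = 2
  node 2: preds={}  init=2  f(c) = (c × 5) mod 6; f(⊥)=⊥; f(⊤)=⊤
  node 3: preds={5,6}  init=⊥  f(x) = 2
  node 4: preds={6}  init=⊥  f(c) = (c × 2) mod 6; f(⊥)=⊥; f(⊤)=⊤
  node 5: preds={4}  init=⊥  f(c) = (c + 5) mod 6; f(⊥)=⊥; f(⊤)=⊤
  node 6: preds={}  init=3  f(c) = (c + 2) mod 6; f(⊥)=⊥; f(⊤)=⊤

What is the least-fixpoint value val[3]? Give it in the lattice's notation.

2

Trace (9 dequeues):
  [1] u=0 | in ⊥ | out 2 | ==
  [2] u=1 | in 2 | out 2 | prev ⊥ | push {}
  [3] u=2 | in ⊥ | out 2 | ==
  [4] u=3 | in 3 | out 2 | prev ⊥ | push {}
  [5] u=4 | in 3 | out 0 | prev ⊥ | push {1}
  [6] u=5 | in 0 | out 5 | prev ⊥ | push {3}
  [7] u=6 | in ⊥ | out 3 | ==
  [8] u=1 | in ⊤ | out 2 | ==
  [9] u=3 | in ⊤ | out 2 | ==

Converged values:
  [0] 2
  [1] 2
  [2] 2
  [3] 2
  [4] 0
  [5] 5
  [6] 3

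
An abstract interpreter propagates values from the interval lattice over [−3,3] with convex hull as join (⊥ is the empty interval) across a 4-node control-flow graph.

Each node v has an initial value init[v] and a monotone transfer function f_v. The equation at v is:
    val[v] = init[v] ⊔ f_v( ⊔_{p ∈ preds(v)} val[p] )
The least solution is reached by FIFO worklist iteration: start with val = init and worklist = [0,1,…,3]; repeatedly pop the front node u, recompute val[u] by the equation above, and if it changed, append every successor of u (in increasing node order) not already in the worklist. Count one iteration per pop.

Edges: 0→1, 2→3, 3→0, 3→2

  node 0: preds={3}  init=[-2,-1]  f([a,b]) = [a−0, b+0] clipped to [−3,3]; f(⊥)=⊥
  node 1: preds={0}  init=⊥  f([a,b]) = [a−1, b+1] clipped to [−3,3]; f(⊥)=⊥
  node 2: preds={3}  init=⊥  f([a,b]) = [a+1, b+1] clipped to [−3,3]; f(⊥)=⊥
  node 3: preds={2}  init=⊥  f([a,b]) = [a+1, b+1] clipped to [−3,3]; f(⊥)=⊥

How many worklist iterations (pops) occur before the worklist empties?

4

Worklist (4 pops):
  #1 pop 0: in=⊥ → [-2,-1] (no change)
  #2 pop 1: in=[-2,-1] → [-3,0] (was ⊥); enqueue []
  #3 pop 2: in=⊥ → ⊥ (no change)
  #4 pop 3: in=⊥ → ⊥ (no change)

Fixpoint:
  val[0] = [-2,-1]
  val[1] = [-3,0]
  val[2] = ⊥
  val[3] = ⊥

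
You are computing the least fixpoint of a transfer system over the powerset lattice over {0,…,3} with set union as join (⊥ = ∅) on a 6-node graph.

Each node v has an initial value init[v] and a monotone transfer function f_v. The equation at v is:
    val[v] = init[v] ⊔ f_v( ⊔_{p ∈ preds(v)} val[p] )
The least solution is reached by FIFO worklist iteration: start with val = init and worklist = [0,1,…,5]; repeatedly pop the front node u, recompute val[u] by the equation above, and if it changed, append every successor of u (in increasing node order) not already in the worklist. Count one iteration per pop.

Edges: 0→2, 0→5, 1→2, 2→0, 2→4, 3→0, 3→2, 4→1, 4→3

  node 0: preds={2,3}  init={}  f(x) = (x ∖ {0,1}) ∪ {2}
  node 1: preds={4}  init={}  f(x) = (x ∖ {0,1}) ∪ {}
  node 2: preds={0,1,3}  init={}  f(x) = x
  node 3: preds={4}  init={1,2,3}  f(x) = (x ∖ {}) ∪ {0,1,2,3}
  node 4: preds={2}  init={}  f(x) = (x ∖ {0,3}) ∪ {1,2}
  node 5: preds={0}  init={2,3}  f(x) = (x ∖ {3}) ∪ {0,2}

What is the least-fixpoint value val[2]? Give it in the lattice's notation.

Iteration log — 13 steps:
  step 1. node 0  ⊔preds={1,2,3}  new={2,3}  old={}  +wl: 
  step 2. node 1  ⊔preds={}  new={}  stable
  step 3. node 2  ⊔preds={1,2,3}  new={1,2,3}  old={}  +wl: 0
  step 4. node 3  ⊔preds={}  new={0,1,2,3}  old={1,2,3}  +wl: 2
  step 5. node 4  ⊔preds={1,2,3}  new={1,2}  old={}  +wl: 1,3
  step 6. node 5  ⊔preds={2,3}  new={0,2,3}  old={2,3}  +wl: 
  step 7. node 0  ⊔preds={0,1,2,3}  new={2,3}  stable
  step 8. node 2  ⊔preds={0,1,2,3}  new={0,1,2,3}  old={1,2,3}  +wl: 0,4
  step 9. node 1  ⊔preds={1,2}  new={2}  old={}  +wl: 2
  step 10. node 3  ⊔preds={1,2}  new={0,1,2,3}  stable
  step 11. node 0  ⊔preds={0,1,2,3}  new={2,3}  stable
  step 12. node 4  ⊔preds={0,1,2,3}  new={1,2}  stable
  step 13. node 2  ⊔preds={0,1,2,3}  new={0,1,2,3}  stable

Least fixpoint reached:
  node 0: {2,3}
  node 1: {2}
  node 2: {0,1,2,3}
  node 3: {0,1,2,3}
  node 4: {1,2}
  node 5: {0,2,3}

{0,1,2,3}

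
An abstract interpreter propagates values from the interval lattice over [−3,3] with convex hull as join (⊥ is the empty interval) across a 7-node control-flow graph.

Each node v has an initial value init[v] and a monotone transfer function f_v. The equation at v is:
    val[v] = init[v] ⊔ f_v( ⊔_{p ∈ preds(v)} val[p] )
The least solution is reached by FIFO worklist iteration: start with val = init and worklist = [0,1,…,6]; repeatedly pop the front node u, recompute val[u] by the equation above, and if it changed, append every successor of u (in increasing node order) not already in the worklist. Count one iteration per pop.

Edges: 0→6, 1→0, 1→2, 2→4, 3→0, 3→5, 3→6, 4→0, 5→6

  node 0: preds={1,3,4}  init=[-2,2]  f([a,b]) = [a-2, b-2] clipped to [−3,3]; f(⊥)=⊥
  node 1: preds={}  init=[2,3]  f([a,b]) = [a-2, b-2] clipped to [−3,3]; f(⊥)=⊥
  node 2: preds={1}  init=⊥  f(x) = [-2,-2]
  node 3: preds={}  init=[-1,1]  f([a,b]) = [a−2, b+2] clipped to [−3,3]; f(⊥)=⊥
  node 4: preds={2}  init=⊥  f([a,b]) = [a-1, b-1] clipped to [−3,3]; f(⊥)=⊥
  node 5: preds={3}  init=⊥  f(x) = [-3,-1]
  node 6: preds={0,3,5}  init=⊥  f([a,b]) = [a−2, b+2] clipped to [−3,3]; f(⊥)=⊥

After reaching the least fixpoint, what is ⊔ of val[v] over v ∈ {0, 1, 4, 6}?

[-3,3]

Trace (8 dequeues):
  [1] u=0 | in [-1,3] | out [-3,2] | prev [-2,2] | push {}
  [2] u=1 | in ⊥ | out [2,3] | ==
  [3] u=2 | in [2,3] | out [-2,-2] | prev ⊥ | push {}
  [4] u=3 | in ⊥ | out [-1,1] | ==
  [5] u=4 | in [-2,-2] | out [-3,-3] | prev ⊥ | push {0}
  [6] u=5 | in [-1,1] | out [-3,-1] | prev ⊥ | push {}
  [7] u=6 | in [-3,2] | out [-3,3] | prev ⊥ | push {}
  [8] u=0 | in [-3,3] | out [-3,2] | ==

Converged values:
  [0] [-3,2]
  [1] [2,3]
  [2] [-2,-2]
  [3] [-1,1]
  [4] [-3,-3]
  [5] [-3,-1]
  [6] [-3,3]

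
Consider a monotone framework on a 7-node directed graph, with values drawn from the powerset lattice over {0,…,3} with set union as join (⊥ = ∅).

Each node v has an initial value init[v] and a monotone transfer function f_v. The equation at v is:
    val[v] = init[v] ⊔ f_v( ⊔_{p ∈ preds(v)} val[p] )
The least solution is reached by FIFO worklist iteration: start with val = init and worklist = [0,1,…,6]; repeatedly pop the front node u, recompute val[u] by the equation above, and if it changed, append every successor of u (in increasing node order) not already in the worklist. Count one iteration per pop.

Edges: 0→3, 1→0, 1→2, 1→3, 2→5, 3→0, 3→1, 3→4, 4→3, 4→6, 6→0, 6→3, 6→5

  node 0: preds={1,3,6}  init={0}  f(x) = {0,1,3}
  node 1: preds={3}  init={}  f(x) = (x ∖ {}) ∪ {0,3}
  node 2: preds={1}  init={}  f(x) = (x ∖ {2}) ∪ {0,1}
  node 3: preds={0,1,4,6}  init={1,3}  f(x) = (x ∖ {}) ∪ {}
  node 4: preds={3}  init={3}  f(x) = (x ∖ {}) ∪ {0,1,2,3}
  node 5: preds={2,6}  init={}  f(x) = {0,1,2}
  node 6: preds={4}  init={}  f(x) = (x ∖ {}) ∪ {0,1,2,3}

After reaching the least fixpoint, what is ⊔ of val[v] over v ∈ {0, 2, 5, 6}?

{0,1,2,3}

Trace (17 dequeues):
  [1] u=0 | in {1,3} | out {0,1,3} | prev {0} | push {}
  [2] u=1 | in {1,3} | out {0,1,3} | prev {} | push {0}
  [3] u=2 | in {0,1,3} | out {0,1,3} | prev {} | push {}
  [4] u=3 | in {0,1,3} | out {0,1,3} | prev {1,3} | push {1}
  [5] u=4 | in {0,1,3} | out {0,1,2,3} | prev {3} | push {3}
  [6] u=5 | in {0,1,3} | out {0,1,2} | prev {} | push {}
  [7] u=6 | in {0,1,2,3} | out {0,1,2,3} | prev {} | push {5}
  [8] u=0 | in {0,1,2,3} | out {0,1,3} | ==
  [9] u=1 | in {0,1,3} | out {0,1,3} | ==
  [10] u=3 | in {0,1,2,3} | out {0,1,2,3} | prev {0,1,3} | push {0,1,4}
  [11] u=5 | in {0,1,2,3} | out {0,1,2} | ==
  [12] u=0 | in {0,1,2,3} | out {0,1,3} | ==
  [13] u=1 | in {0,1,2,3} | out {0,1,2,3} | prev {0,1,3} | push {0,2,3}
  [14] u=4 | in {0,1,2,3} | out {0,1,2,3} | ==
  [15] u=0 | in {0,1,2,3} | out {0,1,3} | ==
  [16] u=2 | in {0,1,2,3} | out {0,1,3} | ==
  [17] u=3 | in {0,1,2,3} | out {0,1,2,3} | ==

Converged values:
  [0] {0,1,3}
  [1] {0,1,2,3}
  [2] {0,1,3}
  [3] {0,1,2,3}
  [4] {0,1,2,3}
  [5] {0,1,2}
  [6] {0,1,2,3}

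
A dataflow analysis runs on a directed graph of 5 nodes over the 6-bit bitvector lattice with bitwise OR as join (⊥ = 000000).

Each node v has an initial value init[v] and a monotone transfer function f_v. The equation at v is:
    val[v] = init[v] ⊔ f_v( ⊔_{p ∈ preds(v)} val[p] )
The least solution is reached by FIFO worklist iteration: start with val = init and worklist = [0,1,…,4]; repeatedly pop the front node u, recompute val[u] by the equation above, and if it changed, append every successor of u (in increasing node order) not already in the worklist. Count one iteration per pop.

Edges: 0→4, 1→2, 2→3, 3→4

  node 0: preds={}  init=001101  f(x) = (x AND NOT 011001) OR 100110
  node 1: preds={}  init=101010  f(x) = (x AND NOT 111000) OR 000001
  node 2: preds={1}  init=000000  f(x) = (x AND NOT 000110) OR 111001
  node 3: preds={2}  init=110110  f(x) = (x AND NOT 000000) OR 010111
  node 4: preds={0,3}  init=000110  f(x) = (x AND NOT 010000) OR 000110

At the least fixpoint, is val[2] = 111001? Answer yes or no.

yes

Worklist (5 pops):
  #1 pop 0: in=000000 → 101111 (was 001101); enqueue []
  #2 pop 1: in=000000 → 101011 (was 101010); enqueue []
  #3 pop 2: in=101011 → 111001 (was 000000); enqueue []
  #4 pop 3: in=111001 → 111111 (was 110110); enqueue []
  #5 pop 4: in=111111 → 101111 (was 000110); enqueue []

Fixpoint:
  val[0] = 101111
  val[1] = 101011
  val[2] = 111001
  val[3] = 111111
  val[4] = 101111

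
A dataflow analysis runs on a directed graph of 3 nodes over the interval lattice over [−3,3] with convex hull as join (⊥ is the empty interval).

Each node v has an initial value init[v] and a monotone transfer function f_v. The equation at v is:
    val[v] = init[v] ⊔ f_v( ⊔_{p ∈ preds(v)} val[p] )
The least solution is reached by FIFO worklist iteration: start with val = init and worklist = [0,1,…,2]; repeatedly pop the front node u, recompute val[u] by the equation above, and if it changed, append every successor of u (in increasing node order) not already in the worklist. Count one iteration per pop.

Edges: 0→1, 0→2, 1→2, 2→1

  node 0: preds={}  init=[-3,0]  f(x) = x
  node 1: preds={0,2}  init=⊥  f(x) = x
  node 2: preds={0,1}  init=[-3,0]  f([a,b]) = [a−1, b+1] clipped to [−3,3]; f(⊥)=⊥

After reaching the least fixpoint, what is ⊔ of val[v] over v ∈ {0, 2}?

[-3,3]

Iteration log — 9 steps:
  step 1. node 0  ⊔preds=⊥  new=[-3,0]  stable
  step 2. node 1  ⊔preds=[-3,0]  new=[-3,0]  old=⊥  +wl: 
  step 3. node 2  ⊔preds=[-3,0]  new=[-3,1]  old=[-3,0]  +wl: 1
  step 4. node 1  ⊔preds=[-3,1]  new=[-3,1]  old=[-3,0]  +wl: 2
  step 5. node 2  ⊔preds=[-3,1]  new=[-3,2]  old=[-3,1]  +wl: 1
  step 6. node 1  ⊔preds=[-3,2]  new=[-3,2]  old=[-3,1]  +wl: 2
  step 7. node 2  ⊔preds=[-3,2]  new=[-3,3]  old=[-3,2]  +wl: 1
  step 8. node 1  ⊔preds=[-3,3]  new=[-3,3]  old=[-3,2]  +wl: 2
  step 9. node 2  ⊔preds=[-3,3]  new=[-3,3]  stable

Least fixpoint reached:
  node 0: [-3,0]
  node 1: [-3,3]
  node 2: [-3,3]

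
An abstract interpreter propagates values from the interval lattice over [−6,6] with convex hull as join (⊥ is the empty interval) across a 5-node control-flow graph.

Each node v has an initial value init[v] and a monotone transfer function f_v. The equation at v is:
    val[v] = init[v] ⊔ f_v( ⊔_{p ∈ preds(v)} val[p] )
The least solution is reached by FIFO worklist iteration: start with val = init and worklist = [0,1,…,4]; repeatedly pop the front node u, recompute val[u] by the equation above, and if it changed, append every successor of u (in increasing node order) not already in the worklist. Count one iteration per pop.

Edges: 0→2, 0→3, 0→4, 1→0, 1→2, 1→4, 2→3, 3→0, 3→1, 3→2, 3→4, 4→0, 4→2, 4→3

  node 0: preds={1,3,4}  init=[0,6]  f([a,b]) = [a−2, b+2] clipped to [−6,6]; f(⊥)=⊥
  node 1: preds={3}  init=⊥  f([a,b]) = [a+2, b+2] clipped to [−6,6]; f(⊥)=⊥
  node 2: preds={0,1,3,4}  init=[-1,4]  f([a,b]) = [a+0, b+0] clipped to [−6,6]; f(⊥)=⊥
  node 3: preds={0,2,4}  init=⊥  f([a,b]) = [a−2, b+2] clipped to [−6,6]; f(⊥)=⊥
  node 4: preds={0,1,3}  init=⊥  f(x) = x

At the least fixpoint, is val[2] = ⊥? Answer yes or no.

no

Iteration log — 16 steps:
  step 1. node 0  ⊔preds=⊥  new=[0,6]  stable
  step 2. node 1  ⊔preds=⊥  new=⊥  stable
  step 3. node 2  ⊔preds=[0,6]  new=[-1,6]  old=[-1,4]  +wl: 
  step 4. node 3  ⊔preds=[-1,6]  new=[-3,6]  old=⊥  +wl: 0,1,2
  step 5. node 4  ⊔preds=[-3,6]  new=[-3,6]  old=⊥  +wl: 3
  step 6. node 0  ⊔preds=[-3,6]  new=[-5,6]  old=[0,6]  +wl: 4
  step 7. node 1  ⊔preds=[-3,6]  new=[-1,6]  old=⊥  +wl: 0
  step 8. node 2  ⊔preds=[-5,6]  new=[-5,6]  old=[-1,6]  +wl: 
  step 9. node 3  ⊔preds=[-5,6]  new=[-6,6]  old=[-3,6]  +wl: 1,2
  step 10. node 4  ⊔preds=[-6,6]  new=[-6,6]  old=[-3,6]  +wl: 3
  step 11. node 0  ⊔preds=[-6,6]  new=[-6,6]  old=[-5,6]  +wl: 4
  step 12. node 1  ⊔preds=[-6,6]  new=[-4,6]  old=[-1,6]  +wl: 0
  step 13. node 2  ⊔preds=[-6,6]  new=[-6,6]  old=[-5,6]  +wl: 
  step 14. node 3  ⊔preds=[-6,6]  new=[-6,6]  stable
  step 15. node 4  ⊔preds=[-6,6]  new=[-6,6]  stable
  step 16. node 0  ⊔preds=[-6,6]  new=[-6,6]  stable

Least fixpoint reached:
  node 0: [-6,6]
  node 1: [-4,6]
  node 2: [-6,6]
  node 3: [-6,6]
  node 4: [-6,6]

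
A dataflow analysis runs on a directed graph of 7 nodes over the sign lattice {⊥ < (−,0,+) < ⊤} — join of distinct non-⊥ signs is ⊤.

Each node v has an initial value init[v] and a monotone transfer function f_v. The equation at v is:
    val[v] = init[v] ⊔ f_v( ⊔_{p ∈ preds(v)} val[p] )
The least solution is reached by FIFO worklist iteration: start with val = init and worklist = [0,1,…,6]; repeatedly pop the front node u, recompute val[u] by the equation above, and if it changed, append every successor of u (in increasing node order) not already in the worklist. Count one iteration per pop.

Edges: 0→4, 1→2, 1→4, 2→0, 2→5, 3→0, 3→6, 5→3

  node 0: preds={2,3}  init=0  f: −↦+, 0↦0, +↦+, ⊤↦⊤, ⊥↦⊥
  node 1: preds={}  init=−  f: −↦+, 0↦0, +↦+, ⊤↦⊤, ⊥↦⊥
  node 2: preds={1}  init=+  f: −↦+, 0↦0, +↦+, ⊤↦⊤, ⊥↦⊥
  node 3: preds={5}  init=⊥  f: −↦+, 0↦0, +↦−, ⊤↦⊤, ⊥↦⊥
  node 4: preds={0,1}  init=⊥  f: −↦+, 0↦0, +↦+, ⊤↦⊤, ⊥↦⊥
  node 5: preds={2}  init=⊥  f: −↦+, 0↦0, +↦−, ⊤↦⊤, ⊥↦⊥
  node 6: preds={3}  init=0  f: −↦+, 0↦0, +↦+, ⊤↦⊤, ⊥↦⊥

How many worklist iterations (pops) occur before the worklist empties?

10

Worklist (10 pops):
  #1 pop 0: in=+ → ⊤ (was 0); enqueue []
  #2 pop 1: in=⊥ → − (no change)
  #3 pop 2: in=− → + (no change)
  #4 pop 3: in=⊥ → ⊥ (no change)
  #5 pop 4: in=⊤ → ⊤ (was ⊥); enqueue []
  #6 pop 5: in=+ → − (was ⊥); enqueue [3]
  #7 pop 6: in=⊥ → 0 (no change)
  #8 pop 3: in=− → + (was ⊥); enqueue [0,6]
  #9 pop 0: in=+ → ⊤ (no change)
  #10 pop 6: in=+ → ⊤ (was 0); enqueue []

Fixpoint:
  val[0] = ⊤
  val[1] = −
  val[2] = +
  val[3] = +
  val[4] = ⊤
  val[5] = −
  val[6] = ⊤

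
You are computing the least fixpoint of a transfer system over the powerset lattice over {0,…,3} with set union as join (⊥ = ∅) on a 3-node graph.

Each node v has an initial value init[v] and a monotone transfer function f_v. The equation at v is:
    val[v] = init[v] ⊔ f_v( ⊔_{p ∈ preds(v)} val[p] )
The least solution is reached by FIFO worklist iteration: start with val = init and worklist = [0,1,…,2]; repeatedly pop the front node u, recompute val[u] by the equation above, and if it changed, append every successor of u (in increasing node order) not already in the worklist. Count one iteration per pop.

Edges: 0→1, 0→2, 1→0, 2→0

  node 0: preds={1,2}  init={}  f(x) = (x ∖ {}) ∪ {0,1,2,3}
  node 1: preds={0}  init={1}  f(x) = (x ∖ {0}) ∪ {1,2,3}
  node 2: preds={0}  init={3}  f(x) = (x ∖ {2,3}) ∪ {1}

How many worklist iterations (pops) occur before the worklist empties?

Worklist (4 pops):
  #1 pop 0: in={1,3} → {0,1,2,3} (was {}); enqueue []
  #2 pop 1: in={0,1,2,3} → {1,2,3} (was {1}); enqueue [0]
  #3 pop 2: in={0,1,2,3} → {0,1,3} (was {3}); enqueue []
  #4 pop 0: in={0,1,2,3} → {0,1,2,3} (no change)

Fixpoint:
  val[0] = {0,1,2,3}
  val[1] = {1,2,3}
  val[2] = {0,1,3}

4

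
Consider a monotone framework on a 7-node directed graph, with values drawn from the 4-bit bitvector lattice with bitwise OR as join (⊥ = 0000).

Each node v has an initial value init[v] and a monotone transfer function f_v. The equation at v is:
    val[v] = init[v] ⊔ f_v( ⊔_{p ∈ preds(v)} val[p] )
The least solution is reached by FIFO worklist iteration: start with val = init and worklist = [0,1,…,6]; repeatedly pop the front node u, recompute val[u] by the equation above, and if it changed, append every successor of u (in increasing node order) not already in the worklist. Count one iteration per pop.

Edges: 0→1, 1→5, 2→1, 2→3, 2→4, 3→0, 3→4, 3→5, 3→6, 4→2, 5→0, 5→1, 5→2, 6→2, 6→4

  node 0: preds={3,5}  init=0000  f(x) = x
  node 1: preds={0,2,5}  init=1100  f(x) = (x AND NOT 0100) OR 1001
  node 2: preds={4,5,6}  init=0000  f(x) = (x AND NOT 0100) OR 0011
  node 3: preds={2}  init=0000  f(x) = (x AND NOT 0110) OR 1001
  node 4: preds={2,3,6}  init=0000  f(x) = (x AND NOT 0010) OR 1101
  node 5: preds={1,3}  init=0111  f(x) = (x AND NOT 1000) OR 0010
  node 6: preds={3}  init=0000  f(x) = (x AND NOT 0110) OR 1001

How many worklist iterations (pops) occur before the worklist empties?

Worklist (13 pops):
  #1 pop 0: in=0111 → 0111 (was 0000); enqueue []
  #2 pop 1: in=0111 → 1111 (was 1100); enqueue []
  #3 pop 2: in=0111 → 0011 (was 0000); enqueue [1]
  #4 pop 3: in=0011 → 1001 (was 0000); enqueue [0]
  #5 pop 4: in=1011 → 1101 (was 0000); enqueue [2]
  #6 pop 5: in=1111 → 0111 (no change)
  #7 pop 6: in=1001 → 1001 (was 0000); enqueue [4]
  #8 pop 1: in=0111 → 1111 (no change)
  #9 pop 0: in=1111 → 1111 (was 0111); enqueue [1]
  #10 pop 2: in=1111 → 1011 (was 0011); enqueue [3]
  #11 pop 4: in=1011 → 1101 (no change)
  #12 pop 1: in=1111 → 1111 (no change)
  #13 pop 3: in=1011 → 1001 (no change)

Fixpoint:
  val[0] = 1111
  val[1] = 1111
  val[2] = 1011
  val[3] = 1001
  val[4] = 1101
  val[5] = 0111
  val[6] = 1001

13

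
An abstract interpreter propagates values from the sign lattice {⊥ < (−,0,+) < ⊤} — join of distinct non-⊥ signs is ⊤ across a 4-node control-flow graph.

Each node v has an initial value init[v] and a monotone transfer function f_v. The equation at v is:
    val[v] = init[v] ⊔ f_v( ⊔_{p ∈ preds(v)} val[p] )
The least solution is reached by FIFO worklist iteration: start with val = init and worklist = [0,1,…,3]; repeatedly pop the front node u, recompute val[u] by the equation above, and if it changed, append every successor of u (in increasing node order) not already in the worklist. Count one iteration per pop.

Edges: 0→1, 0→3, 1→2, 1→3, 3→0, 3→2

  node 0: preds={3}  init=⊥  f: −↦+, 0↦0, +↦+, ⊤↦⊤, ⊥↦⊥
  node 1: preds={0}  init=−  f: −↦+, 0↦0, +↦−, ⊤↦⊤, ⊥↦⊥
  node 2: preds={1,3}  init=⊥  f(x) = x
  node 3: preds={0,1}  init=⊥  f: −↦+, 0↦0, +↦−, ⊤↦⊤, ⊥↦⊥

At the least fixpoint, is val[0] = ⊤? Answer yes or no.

yes

Trace (13 dequeues):
  [1] u=0 | in ⊥ | out ⊥ | ==
  [2] u=1 | in ⊥ | out − | ==
  [3] u=2 | in − | out − | prev ⊥ | push {}
  [4] u=3 | in − | out + | prev ⊥ | push {0,2}
  [5] u=0 | in + | out + | prev ⊥ | push {1,3}
  [6] u=2 | in ⊤ | out ⊤ | prev − | push {}
  [7] u=1 | in + | out − | ==
  [8] u=3 | in ⊤ | out ⊤ | prev + | push {0,2}
  [9] u=0 | in ⊤ | out ⊤ | prev + | push {1,3}
  [10] u=2 | in ⊤ | out ⊤ | ==
  [11] u=1 | in ⊤ | out ⊤ | prev − | push {2}
  [12] u=3 | in ⊤ | out ⊤ | ==
  [13] u=2 | in ⊤ | out ⊤ | ==

Converged values:
  [0] ⊤
  [1] ⊤
  [2] ⊤
  [3] ⊤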